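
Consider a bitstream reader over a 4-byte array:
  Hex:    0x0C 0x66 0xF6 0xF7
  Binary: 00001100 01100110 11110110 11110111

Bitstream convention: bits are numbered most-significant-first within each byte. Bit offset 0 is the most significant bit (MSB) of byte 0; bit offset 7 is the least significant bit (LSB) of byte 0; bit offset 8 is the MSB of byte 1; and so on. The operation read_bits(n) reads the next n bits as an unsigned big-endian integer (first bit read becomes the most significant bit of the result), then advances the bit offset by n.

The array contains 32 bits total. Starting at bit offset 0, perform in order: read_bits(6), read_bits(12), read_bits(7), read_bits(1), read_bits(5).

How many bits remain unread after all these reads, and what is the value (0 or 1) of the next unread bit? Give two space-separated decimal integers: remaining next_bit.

Answer: 1 1

Derivation:
Read 1: bits[0:6] width=6 -> value=3 (bin 000011); offset now 6 = byte 0 bit 6; 26 bits remain
Read 2: bits[6:18] width=12 -> value=411 (bin 000110011011); offset now 18 = byte 2 bit 2; 14 bits remain
Read 3: bits[18:25] width=7 -> value=109 (bin 1101101); offset now 25 = byte 3 bit 1; 7 bits remain
Read 4: bits[25:26] width=1 -> value=1 (bin 1); offset now 26 = byte 3 bit 2; 6 bits remain
Read 5: bits[26:31] width=5 -> value=27 (bin 11011); offset now 31 = byte 3 bit 7; 1 bits remain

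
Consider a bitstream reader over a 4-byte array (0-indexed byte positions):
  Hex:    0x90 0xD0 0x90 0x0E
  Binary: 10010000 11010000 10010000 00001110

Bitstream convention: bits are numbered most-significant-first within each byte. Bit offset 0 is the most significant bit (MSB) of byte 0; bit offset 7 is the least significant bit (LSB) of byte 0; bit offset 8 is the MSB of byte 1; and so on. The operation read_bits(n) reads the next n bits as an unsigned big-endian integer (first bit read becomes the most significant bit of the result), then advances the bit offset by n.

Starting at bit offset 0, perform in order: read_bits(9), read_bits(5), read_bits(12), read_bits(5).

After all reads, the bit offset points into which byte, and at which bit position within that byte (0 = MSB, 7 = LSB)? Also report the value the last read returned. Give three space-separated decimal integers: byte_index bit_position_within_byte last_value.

Answer: 3 7 7

Derivation:
Read 1: bits[0:9] width=9 -> value=289 (bin 100100001); offset now 9 = byte 1 bit 1; 23 bits remain
Read 2: bits[9:14] width=5 -> value=20 (bin 10100); offset now 14 = byte 1 bit 6; 18 bits remain
Read 3: bits[14:26] width=12 -> value=576 (bin 001001000000); offset now 26 = byte 3 bit 2; 6 bits remain
Read 4: bits[26:31] width=5 -> value=7 (bin 00111); offset now 31 = byte 3 bit 7; 1 bits remain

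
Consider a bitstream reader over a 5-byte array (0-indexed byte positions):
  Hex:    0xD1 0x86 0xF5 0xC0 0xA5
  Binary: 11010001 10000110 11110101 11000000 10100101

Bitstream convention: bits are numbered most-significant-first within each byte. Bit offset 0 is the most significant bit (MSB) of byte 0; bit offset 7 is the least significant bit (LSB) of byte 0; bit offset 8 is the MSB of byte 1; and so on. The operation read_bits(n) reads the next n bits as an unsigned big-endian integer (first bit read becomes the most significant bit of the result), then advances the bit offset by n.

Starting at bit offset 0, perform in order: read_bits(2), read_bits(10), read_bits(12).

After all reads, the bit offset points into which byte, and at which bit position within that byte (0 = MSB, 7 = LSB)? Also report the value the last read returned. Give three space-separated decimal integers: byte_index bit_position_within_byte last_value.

Read 1: bits[0:2] width=2 -> value=3 (bin 11); offset now 2 = byte 0 bit 2; 38 bits remain
Read 2: bits[2:12] width=10 -> value=280 (bin 0100011000); offset now 12 = byte 1 bit 4; 28 bits remain
Read 3: bits[12:24] width=12 -> value=1781 (bin 011011110101); offset now 24 = byte 3 bit 0; 16 bits remain

Answer: 3 0 1781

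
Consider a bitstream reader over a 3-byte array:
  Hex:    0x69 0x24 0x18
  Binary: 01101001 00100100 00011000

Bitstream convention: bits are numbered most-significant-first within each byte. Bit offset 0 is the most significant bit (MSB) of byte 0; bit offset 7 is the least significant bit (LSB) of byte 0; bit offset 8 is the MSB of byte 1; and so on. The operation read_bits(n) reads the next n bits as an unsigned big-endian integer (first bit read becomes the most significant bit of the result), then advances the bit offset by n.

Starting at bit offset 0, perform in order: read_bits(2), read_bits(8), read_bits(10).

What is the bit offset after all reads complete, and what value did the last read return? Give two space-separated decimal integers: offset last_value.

Answer: 20 577

Derivation:
Read 1: bits[0:2] width=2 -> value=1 (bin 01); offset now 2 = byte 0 bit 2; 22 bits remain
Read 2: bits[2:10] width=8 -> value=164 (bin 10100100); offset now 10 = byte 1 bit 2; 14 bits remain
Read 3: bits[10:20] width=10 -> value=577 (bin 1001000001); offset now 20 = byte 2 bit 4; 4 bits remain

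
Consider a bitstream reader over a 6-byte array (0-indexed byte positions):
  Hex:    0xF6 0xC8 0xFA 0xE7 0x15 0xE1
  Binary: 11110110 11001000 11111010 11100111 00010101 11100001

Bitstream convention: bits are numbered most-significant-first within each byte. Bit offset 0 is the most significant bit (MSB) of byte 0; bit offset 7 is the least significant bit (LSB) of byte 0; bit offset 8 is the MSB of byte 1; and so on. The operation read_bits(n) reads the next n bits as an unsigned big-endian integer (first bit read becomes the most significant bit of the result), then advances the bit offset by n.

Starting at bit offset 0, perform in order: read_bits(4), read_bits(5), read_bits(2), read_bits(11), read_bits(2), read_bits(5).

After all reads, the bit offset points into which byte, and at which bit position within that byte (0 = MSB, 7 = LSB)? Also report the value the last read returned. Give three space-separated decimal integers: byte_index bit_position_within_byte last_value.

Read 1: bits[0:4] width=4 -> value=15 (bin 1111); offset now 4 = byte 0 bit 4; 44 bits remain
Read 2: bits[4:9] width=5 -> value=13 (bin 01101); offset now 9 = byte 1 bit 1; 39 bits remain
Read 3: bits[9:11] width=2 -> value=2 (bin 10); offset now 11 = byte 1 bit 3; 37 bits remain
Read 4: bits[11:22] width=11 -> value=574 (bin 01000111110); offset now 22 = byte 2 bit 6; 26 bits remain
Read 5: bits[22:24] width=2 -> value=2 (bin 10); offset now 24 = byte 3 bit 0; 24 bits remain
Read 6: bits[24:29] width=5 -> value=28 (bin 11100); offset now 29 = byte 3 bit 5; 19 bits remain

Answer: 3 5 28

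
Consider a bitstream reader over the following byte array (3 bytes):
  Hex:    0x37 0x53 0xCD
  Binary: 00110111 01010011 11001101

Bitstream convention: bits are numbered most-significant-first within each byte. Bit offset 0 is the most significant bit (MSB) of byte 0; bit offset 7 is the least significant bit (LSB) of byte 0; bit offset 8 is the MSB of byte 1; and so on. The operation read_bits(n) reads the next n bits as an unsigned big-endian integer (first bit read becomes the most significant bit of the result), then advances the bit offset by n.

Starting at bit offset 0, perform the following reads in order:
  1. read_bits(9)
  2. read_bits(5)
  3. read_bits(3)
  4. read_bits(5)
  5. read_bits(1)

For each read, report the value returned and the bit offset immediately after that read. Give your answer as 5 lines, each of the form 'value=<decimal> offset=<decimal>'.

Answer: value=110 offset=9
value=20 offset=14
value=7 offset=17
value=19 offset=22
value=0 offset=23

Derivation:
Read 1: bits[0:9] width=9 -> value=110 (bin 001101110); offset now 9 = byte 1 bit 1; 15 bits remain
Read 2: bits[9:14] width=5 -> value=20 (bin 10100); offset now 14 = byte 1 bit 6; 10 bits remain
Read 3: bits[14:17] width=3 -> value=7 (bin 111); offset now 17 = byte 2 bit 1; 7 bits remain
Read 4: bits[17:22] width=5 -> value=19 (bin 10011); offset now 22 = byte 2 bit 6; 2 bits remain
Read 5: bits[22:23] width=1 -> value=0 (bin 0); offset now 23 = byte 2 bit 7; 1 bits remain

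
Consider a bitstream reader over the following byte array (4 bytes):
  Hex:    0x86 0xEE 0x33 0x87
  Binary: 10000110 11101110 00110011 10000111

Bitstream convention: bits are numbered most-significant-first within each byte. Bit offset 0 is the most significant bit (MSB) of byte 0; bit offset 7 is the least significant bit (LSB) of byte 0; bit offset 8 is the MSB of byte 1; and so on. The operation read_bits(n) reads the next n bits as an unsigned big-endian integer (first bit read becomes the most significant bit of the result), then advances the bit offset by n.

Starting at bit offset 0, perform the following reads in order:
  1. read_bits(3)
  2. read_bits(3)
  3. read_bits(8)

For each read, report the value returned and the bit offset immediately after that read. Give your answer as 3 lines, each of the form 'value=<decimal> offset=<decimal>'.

Read 1: bits[0:3] width=3 -> value=4 (bin 100); offset now 3 = byte 0 bit 3; 29 bits remain
Read 2: bits[3:6] width=3 -> value=1 (bin 001); offset now 6 = byte 0 bit 6; 26 bits remain
Read 3: bits[6:14] width=8 -> value=187 (bin 10111011); offset now 14 = byte 1 bit 6; 18 bits remain

Answer: value=4 offset=3
value=1 offset=6
value=187 offset=14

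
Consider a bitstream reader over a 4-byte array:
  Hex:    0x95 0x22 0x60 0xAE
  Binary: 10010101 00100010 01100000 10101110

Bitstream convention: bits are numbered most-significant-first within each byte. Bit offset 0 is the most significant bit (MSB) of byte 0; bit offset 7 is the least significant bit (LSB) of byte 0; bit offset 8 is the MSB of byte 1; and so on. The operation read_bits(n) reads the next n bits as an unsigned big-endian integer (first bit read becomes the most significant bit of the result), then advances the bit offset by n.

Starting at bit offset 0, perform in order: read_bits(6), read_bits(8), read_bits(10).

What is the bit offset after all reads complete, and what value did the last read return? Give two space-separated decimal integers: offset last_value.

Read 1: bits[0:6] width=6 -> value=37 (bin 100101); offset now 6 = byte 0 bit 6; 26 bits remain
Read 2: bits[6:14] width=8 -> value=72 (bin 01001000); offset now 14 = byte 1 bit 6; 18 bits remain
Read 3: bits[14:24] width=10 -> value=608 (bin 1001100000); offset now 24 = byte 3 bit 0; 8 bits remain

Answer: 24 608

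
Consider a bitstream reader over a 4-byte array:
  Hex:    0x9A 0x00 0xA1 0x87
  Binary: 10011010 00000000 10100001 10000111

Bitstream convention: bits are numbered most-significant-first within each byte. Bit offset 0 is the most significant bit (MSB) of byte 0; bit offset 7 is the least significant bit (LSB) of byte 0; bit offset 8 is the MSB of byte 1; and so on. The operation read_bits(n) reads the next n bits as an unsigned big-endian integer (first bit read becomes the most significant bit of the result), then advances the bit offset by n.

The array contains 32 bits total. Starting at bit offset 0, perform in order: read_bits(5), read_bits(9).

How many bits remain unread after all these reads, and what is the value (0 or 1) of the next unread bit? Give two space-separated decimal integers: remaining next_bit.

Answer: 18 0

Derivation:
Read 1: bits[0:5] width=5 -> value=19 (bin 10011); offset now 5 = byte 0 bit 5; 27 bits remain
Read 2: bits[5:14] width=9 -> value=128 (bin 010000000); offset now 14 = byte 1 bit 6; 18 bits remain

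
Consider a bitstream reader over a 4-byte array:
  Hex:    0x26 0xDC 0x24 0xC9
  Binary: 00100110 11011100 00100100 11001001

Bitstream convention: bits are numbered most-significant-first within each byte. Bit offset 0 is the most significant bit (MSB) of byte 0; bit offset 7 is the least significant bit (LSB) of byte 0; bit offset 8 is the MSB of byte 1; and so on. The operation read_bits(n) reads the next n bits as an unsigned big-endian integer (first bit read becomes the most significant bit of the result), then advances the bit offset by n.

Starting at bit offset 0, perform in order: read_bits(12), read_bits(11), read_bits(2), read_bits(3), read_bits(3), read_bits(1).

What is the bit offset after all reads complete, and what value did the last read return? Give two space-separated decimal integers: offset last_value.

Answer: 32 1

Derivation:
Read 1: bits[0:12] width=12 -> value=621 (bin 001001101101); offset now 12 = byte 1 bit 4; 20 bits remain
Read 2: bits[12:23] width=11 -> value=1554 (bin 11000010010); offset now 23 = byte 2 bit 7; 9 bits remain
Read 3: bits[23:25] width=2 -> value=1 (bin 01); offset now 25 = byte 3 bit 1; 7 bits remain
Read 4: bits[25:28] width=3 -> value=4 (bin 100); offset now 28 = byte 3 bit 4; 4 bits remain
Read 5: bits[28:31] width=3 -> value=4 (bin 100); offset now 31 = byte 3 bit 7; 1 bits remain
Read 6: bits[31:32] width=1 -> value=1 (bin 1); offset now 32 = byte 4 bit 0; 0 bits remain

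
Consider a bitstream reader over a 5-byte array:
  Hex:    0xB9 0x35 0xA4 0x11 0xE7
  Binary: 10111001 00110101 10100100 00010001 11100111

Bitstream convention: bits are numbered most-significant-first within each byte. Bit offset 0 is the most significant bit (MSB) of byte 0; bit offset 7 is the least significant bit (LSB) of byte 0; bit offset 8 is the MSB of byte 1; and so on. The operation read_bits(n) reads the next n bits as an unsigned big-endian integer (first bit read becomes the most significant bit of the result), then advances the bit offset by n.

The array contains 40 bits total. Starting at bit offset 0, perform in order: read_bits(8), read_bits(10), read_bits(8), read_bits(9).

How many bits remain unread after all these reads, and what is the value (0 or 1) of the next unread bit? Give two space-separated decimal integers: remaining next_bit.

Read 1: bits[0:8] width=8 -> value=185 (bin 10111001); offset now 8 = byte 1 bit 0; 32 bits remain
Read 2: bits[8:18] width=10 -> value=214 (bin 0011010110); offset now 18 = byte 2 bit 2; 22 bits remain
Read 3: bits[18:26] width=8 -> value=144 (bin 10010000); offset now 26 = byte 3 bit 2; 14 bits remain
Read 4: bits[26:35] width=9 -> value=143 (bin 010001111); offset now 35 = byte 4 bit 3; 5 bits remain

Answer: 5 0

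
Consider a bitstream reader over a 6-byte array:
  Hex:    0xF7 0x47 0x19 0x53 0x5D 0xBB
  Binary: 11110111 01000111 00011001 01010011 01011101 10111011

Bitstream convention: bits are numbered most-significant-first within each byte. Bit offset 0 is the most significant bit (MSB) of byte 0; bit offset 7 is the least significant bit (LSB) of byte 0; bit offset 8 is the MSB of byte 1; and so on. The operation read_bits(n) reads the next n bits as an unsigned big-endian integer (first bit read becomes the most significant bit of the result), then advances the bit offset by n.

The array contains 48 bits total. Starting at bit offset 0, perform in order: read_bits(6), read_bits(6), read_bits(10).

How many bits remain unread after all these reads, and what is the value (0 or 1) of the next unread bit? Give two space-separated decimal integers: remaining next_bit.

Read 1: bits[0:6] width=6 -> value=61 (bin 111101); offset now 6 = byte 0 bit 6; 42 bits remain
Read 2: bits[6:12] width=6 -> value=52 (bin 110100); offset now 12 = byte 1 bit 4; 36 bits remain
Read 3: bits[12:22] width=10 -> value=454 (bin 0111000110); offset now 22 = byte 2 bit 6; 26 bits remain

Answer: 26 0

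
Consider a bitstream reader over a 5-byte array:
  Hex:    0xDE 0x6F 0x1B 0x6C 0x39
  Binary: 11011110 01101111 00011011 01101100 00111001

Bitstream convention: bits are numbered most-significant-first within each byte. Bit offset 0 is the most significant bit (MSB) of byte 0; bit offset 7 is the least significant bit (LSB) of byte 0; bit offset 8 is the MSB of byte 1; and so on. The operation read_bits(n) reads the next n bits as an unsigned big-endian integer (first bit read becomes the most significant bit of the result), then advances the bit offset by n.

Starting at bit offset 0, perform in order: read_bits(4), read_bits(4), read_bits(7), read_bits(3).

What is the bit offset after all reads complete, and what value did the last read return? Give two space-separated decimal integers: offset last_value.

Answer: 18 4

Derivation:
Read 1: bits[0:4] width=4 -> value=13 (bin 1101); offset now 4 = byte 0 bit 4; 36 bits remain
Read 2: bits[4:8] width=4 -> value=14 (bin 1110); offset now 8 = byte 1 bit 0; 32 bits remain
Read 3: bits[8:15] width=7 -> value=55 (bin 0110111); offset now 15 = byte 1 bit 7; 25 bits remain
Read 4: bits[15:18] width=3 -> value=4 (bin 100); offset now 18 = byte 2 bit 2; 22 bits remain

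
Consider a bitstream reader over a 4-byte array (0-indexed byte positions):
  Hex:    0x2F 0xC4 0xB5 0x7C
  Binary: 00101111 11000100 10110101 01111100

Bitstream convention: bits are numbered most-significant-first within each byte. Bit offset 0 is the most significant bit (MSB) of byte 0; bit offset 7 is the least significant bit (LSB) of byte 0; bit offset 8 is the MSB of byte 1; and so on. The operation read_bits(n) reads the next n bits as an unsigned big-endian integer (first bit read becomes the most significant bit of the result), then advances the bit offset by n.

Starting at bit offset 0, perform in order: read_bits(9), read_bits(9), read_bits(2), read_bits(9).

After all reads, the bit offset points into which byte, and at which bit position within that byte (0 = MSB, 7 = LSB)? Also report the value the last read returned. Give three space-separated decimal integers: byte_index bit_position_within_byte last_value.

Answer: 3 5 175

Derivation:
Read 1: bits[0:9] width=9 -> value=95 (bin 001011111); offset now 9 = byte 1 bit 1; 23 bits remain
Read 2: bits[9:18] width=9 -> value=274 (bin 100010010); offset now 18 = byte 2 bit 2; 14 bits remain
Read 3: bits[18:20] width=2 -> value=3 (bin 11); offset now 20 = byte 2 bit 4; 12 bits remain
Read 4: bits[20:29] width=9 -> value=175 (bin 010101111); offset now 29 = byte 3 bit 5; 3 bits remain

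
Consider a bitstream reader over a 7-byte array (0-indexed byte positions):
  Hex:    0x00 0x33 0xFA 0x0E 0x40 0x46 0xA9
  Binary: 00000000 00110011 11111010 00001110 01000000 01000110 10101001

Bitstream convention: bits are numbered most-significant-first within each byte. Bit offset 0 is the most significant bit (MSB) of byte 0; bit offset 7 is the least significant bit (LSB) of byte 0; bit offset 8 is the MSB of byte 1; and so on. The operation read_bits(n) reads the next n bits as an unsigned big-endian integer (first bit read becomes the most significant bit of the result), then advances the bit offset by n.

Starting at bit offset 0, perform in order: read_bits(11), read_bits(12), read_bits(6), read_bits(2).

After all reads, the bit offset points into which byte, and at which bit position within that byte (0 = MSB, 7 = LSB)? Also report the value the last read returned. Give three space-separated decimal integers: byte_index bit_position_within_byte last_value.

Read 1: bits[0:11] width=11 -> value=1 (bin 00000000001); offset now 11 = byte 1 bit 3; 45 bits remain
Read 2: bits[11:23] width=12 -> value=2557 (bin 100111111101); offset now 23 = byte 2 bit 7; 33 bits remain
Read 3: bits[23:29] width=6 -> value=1 (bin 000001); offset now 29 = byte 3 bit 5; 27 bits remain
Read 4: bits[29:31] width=2 -> value=3 (bin 11); offset now 31 = byte 3 bit 7; 25 bits remain

Answer: 3 7 3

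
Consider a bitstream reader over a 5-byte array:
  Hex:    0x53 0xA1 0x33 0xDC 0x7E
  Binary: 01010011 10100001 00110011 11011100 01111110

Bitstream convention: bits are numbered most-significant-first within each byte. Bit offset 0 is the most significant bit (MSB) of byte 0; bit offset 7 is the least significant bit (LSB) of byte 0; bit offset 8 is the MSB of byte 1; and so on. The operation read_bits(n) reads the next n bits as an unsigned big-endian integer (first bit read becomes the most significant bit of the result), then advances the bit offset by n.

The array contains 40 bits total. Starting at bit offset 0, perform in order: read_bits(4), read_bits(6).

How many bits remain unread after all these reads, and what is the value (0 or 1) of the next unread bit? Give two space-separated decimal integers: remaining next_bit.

Read 1: bits[0:4] width=4 -> value=5 (bin 0101); offset now 4 = byte 0 bit 4; 36 bits remain
Read 2: bits[4:10] width=6 -> value=14 (bin 001110); offset now 10 = byte 1 bit 2; 30 bits remain

Answer: 30 1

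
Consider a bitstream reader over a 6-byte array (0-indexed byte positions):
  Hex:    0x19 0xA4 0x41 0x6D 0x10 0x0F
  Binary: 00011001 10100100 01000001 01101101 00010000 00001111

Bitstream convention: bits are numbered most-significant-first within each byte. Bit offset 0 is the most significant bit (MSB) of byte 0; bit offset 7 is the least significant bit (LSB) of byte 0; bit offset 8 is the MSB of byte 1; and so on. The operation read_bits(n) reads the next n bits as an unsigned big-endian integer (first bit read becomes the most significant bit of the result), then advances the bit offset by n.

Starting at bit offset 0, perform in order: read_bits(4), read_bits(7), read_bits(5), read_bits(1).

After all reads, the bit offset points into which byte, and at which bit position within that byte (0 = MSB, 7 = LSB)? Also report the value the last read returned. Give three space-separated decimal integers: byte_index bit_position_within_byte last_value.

Read 1: bits[0:4] width=4 -> value=1 (bin 0001); offset now 4 = byte 0 bit 4; 44 bits remain
Read 2: bits[4:11] width=7 -> value=77 (bin 1001101); offset now 11 = byte 1 bit 3; 37 bits remain
Read 3: bits[11:16] width=5 -> value=4 (bin 00100); offset now 16 = byte 2 bit 0; 32 bits remain
Read 4: bits[16:17] width=1 -> value=0 (bin 0); offset now 17 = byte 2 bit 1; 31 bits remain

Answer: 2 1 0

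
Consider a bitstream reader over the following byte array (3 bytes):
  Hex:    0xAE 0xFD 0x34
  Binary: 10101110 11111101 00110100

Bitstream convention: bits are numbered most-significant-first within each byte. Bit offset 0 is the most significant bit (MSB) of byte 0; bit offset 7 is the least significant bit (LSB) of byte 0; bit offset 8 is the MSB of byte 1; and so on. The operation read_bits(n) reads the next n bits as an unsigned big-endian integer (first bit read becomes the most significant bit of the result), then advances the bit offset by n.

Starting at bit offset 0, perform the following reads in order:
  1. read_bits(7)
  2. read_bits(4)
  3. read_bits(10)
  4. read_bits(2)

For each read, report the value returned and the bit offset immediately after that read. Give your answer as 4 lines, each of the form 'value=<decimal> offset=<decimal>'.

Answer: value=87 offset=7
value=7 offset=11
value=934 offset=21
value=2 offset=23

Derivation:
Read 1: bits[0:7] width=7 -> value=87 (bin 1010111); offset now 7 = byte 0 bit 7; 17 bits remain
Read 2: bits[7:11] width=4 -> value=7 (bin 0111); offset now 11 = byte 1 bit 3; 13 bits remain
Read 3: bits[11:21] width=10 -> value=934 (bin 1110100110); offset now 21 = byte 2 bit 5; 3 bits remain
Read 4: bits[21:23] width=2 -> value=2 (bin 10); offset now 23 = byte 2 bit 7; 1 bits remain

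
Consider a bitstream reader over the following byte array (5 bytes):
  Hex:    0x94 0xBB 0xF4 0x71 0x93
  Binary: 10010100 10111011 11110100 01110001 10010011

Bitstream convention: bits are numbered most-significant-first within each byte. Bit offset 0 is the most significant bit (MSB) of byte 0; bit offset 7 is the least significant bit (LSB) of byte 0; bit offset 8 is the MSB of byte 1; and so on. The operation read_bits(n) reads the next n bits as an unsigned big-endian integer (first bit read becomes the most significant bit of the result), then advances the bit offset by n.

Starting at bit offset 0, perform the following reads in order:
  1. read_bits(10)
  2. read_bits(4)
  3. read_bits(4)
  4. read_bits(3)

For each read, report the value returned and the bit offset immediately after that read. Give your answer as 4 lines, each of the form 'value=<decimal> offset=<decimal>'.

Read 1: bits[0:10] width=10 -> value=594 (bin 1001010010); offset now 10 = byte 1 bit 2; 30 bits remain
Read 2: bits[10:14] width=4 -> value=14 (bin 1110); offset now 14 = byte 1 bit 6; 26 bits remain
Read 3: bits[14:18] width=4 -> value=15 (bin 1111); offset now 18 = byte 2 bit 2; 22 bits remain
Read 4: bits[18:21] width=3 -> value=6 (bin 110); offset now 21 = byte 2 bit 5; 19 bits remain

Answer: value=594 offset=10
value=14 offset=14
value=15 offset=18
value=6 offset=21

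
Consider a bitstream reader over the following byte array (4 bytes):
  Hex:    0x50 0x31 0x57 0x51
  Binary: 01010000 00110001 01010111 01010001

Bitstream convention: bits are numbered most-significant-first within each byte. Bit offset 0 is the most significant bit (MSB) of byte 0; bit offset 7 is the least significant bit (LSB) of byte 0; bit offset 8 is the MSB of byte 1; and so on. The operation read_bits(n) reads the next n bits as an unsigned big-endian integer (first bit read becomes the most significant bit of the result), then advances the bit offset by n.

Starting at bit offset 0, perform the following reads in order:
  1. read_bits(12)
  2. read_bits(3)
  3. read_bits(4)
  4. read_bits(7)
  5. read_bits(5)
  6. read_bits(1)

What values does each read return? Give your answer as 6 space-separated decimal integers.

Answer: 1283 0 10 93 8 1

Derivation:
Read 1: bits[0:12] width=12 -> value=1283 (bin 010100000011); offset now 12 = byte 1 bit 4; 20 bits remain
Read 2: bits[12:15] width=3 -> value=0 (bin 000); offset now 15 = byte 1 bit 7; 17 bits remain
Read 3: bits[15:19] width=4 -> value=10 (bin 1010); offset now 19 = byte 2 bit 3; 13 bits remain
Read 4: bits[19:26] width=7 -> value=93 (bin 1011101); offset now 26 = byte 3 bit 2; 6 bits remain
Read 5: bits[26:31] width=5 -> value=8 (bin 01000); offset now 31 = byte 3 bit 7; 1 bits remain
Read 6: bits[31:32] width=1 -> value=1 (bin 1); offset now 32 = byte 4 bit 0; 0 bits remain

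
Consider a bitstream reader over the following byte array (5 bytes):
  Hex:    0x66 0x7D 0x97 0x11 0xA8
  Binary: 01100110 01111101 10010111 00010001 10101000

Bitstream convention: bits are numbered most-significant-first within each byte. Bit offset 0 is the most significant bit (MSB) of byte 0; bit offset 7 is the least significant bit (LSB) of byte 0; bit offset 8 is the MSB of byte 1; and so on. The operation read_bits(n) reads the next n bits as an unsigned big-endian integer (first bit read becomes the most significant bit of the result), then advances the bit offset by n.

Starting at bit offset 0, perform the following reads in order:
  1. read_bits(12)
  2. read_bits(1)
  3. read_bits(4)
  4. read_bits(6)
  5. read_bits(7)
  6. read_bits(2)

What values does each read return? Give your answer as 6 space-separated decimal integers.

Read 1: bits[0:12] width=12 -> value=1639 (bin 011001100111); offset now 12 = byte 1 bit 4; 28 bits remain
Read 2: bits[12:13] width=1 -> value=1 (bin 1); offset now 13 = byte 1 bit 5; 27 bits remain
Read 3: bits[13:17] width=4 -> value=11 (bin 1011); offset now 17 = byte 2 bit 1; 23 bits remain
Read 4: bits[17:23] width=6 -> value=11 (bin 001011); offset now 23 = byte 2 bit 7; 17 bits remain
Read 5: bits[23:30] width=7 -> value=68 (bin 1000100); offset now 30 = byte 3 bit 6; 10 bits remain
Read 6: bits[30:32] width=2 -> value=1 (bin 01); offset now 32 = byte 4 bit 0; 8 bits remain

Answer: 1639 1 11 11 68 1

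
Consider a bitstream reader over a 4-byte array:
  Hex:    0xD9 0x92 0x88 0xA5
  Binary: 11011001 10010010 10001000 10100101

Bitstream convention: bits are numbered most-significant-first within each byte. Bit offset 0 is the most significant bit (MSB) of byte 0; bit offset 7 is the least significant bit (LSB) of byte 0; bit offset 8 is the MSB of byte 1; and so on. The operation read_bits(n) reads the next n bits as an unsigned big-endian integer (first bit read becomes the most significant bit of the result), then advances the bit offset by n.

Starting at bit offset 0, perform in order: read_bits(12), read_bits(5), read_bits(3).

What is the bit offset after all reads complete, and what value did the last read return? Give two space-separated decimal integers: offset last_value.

Read 1: bits[0:12] width=12 -> value=3481 (bin 110110011001); offset now 12 = byte 1 bit 4; 20 bits remain
Read 2: bits[12:17] width=5 -> value=5 (bin 00101); offset now 17 = byte 2 bit 1; 15 bits remain
Read 3: bits[17:20] width=3 -> value=0 (bin 000); offset now 20 = byte 2 bit 4; 12 bits remain

Answer: 20 0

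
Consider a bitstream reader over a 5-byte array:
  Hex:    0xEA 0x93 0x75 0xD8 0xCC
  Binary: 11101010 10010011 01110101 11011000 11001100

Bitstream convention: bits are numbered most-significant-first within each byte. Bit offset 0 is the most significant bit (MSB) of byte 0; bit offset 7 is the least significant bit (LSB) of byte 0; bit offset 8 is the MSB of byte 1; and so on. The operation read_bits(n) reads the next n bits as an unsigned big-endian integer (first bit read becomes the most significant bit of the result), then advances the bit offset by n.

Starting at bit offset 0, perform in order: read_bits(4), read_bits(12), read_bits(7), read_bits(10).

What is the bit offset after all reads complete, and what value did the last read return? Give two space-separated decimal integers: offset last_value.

Answer: 33 945

Derivation:
Read 1: bits[0:4] width=4 -> value=14 (bin 1110); offset now 4 = byte 0 bit 4; 36 bits remain
Read 2: bits[4:16] width=12 -> value=2707 (bin 101010010011); offset now 16 = byte 2 bit 0; 24 bits remain
Read 3: bits[16:23] width=7 -> value=58 (bin 0111010); offset now 23 = byte 2 bit 7; 17 bits remain
Read 4: bits[23:33] width=10 -> value=945 (bin 1110110001); offset now 33 = byte 4 bit 1; 7 bits remain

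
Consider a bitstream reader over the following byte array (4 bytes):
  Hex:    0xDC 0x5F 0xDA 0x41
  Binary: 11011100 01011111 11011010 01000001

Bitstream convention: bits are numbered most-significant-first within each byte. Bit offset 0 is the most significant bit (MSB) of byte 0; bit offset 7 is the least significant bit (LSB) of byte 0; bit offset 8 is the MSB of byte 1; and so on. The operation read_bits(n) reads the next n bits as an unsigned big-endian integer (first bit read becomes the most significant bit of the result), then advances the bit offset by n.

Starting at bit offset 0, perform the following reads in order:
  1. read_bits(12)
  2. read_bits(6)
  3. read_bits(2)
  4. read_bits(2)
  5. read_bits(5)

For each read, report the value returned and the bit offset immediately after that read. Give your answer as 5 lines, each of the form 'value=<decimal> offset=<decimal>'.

Read 1: bits[0:12] width=12 -> value=3525 (bin 110111000101); offset now 12 = byte 1 bit 4; 20 bits remain
Read 2: bits[12:18] width=6 -> value=63 (bin 111111); offset now 18 = byte 2 bit 2; 14 bits remain
Read 3: bits[18:20] width=2 -> value=1 (bin 01); offset now 20 = byte 2 bit 4; 12 bits remain
Read 4: bits[20:22] width=2 -> value=2 (bin 10); offset now 22 = byte 2 bit 6; 10 bits remain
Read 5: bits[22:27] width=5 -> value=18 (bin 10010); offset now 27 = byte 3 bit 3; 5 bits remain

Answer: value=3525 offset=12
value=63 offset=18
value=1 offset=20
value=2 offset=22
value=18 offset=27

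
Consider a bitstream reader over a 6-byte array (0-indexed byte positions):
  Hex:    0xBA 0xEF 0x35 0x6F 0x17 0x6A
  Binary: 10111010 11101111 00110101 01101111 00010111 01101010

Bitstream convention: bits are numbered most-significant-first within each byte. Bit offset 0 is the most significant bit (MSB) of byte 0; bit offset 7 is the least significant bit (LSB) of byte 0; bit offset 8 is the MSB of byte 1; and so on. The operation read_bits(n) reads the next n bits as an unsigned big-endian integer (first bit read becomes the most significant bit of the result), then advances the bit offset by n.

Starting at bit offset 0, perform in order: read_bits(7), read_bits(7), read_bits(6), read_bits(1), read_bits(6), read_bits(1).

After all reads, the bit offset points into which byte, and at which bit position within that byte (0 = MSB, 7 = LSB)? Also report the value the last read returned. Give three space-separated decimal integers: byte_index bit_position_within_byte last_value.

Read 1: bits[0:7] width=7 -> value=93 (bin 1011101); offset now 7 = byte 0 bit 7; 41 bits remain
Read 2: bits[7:14] width=7 -> value=59 (bin 0111011); offset now 14 = byte 1 bit 6; 34 bits remain
Read 3: bits[14:20] width=6 -> value=51 (bin 110011); offset now 20 = byte 2 bit 4; 28 bits remain
Read 4: bits[20:21] width=1 -> value=0 (bin 0); offset now 21 = byte 2 bit 5; 27 bits remain
Read 5: bits[21:27] width=6 -> value=43 (bin 101011); offset now 27 = byte 3 bit 3; 21 bits remain
Read 6: bits[27:28] width=1 -> value=0 (bin 0); offset now 28 = byte 3 bit 4; 20 bits remain

Answer: 3 4 0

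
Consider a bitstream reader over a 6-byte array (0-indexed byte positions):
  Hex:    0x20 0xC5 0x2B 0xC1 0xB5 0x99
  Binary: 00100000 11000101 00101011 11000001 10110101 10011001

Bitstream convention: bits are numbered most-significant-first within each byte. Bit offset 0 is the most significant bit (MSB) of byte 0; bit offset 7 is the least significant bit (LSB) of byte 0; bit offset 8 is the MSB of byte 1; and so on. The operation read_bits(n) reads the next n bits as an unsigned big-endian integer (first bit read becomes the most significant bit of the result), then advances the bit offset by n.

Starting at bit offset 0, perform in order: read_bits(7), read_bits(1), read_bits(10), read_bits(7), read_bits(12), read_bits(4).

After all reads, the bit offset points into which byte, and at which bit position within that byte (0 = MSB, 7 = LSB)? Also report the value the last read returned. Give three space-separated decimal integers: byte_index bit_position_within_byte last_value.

Read 1: bits[0:7] width=7 -> value=16 (bin 0010000); offset now 7 = byte 0 bit 7; 41 bits remain
Read 2: bits[7:8] width=1 -> value=0 (bin 0); offset now 8 = byte 1 bit 0; 40 bits remain
Read 3: bits[8:18] width=10 -> value=788 (bin 1100010100); offset now 18 = byte 2 bit 2; 30 bits remain
Read 4: bits[18:25] width=7 -> value=87 (bin 1010111); offset now 25 = byte 3 bit 1; 23 bits remain
Read 5: bits[25:37] width=12 -> value=2102 (bin 100000110110); offset now 37 = byte 4 bit 5; 11 bits remain
Read 6: bits[37:41] width=4 -> value=11 (bin 1011); offset now 41 = byte 5 bit 1; 7 bits remain

Answer: 5 1 11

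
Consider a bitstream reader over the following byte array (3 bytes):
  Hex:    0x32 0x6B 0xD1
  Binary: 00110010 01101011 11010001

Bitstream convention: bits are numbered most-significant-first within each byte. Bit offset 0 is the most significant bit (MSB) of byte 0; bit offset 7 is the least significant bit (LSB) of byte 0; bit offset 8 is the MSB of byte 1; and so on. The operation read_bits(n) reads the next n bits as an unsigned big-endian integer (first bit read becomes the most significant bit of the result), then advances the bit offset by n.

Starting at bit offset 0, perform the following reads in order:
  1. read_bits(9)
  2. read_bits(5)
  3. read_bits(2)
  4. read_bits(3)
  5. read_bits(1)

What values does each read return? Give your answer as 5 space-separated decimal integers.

Answer: 100 26 3 6 1

Derivation:
Read 1: bits[0:9] width=9 -> value=100 (bin 001100100); offset now 9 = byte 1 bit 1; 15 bits remain
Read 2: bits[9:14] width=5 -> value=26 (bin 11010); offset now 14 = byte 1 bit 6; 10 bits remain
Read 3: bits[14:16] width=2 -> value=3 (bin 11); offset now 16 = byte 2 bit 0; 8 bits remain
Read 4: bits[16:19] width=3 -> value=6 (bin 110); offset now 19 = byte 2 bit 3; 5 bits remain
Read 5: bits[19:20] width=1 -> value=1 (bin 1); offset now 20 = byte 2 bit 4; 4 bits remain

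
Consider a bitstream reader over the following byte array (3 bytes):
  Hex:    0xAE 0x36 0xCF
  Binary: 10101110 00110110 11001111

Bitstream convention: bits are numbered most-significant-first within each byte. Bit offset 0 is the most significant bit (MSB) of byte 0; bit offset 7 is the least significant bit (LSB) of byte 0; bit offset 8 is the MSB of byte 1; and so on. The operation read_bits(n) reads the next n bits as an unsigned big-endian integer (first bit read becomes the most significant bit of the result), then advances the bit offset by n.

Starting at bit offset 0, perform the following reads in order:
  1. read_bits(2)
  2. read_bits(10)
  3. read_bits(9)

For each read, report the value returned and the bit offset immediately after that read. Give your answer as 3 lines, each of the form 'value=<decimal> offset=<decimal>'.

Answer: value=2 offset=2
value=739 offset=12
value=217 offset=21

Derivation:
Read 1: bits[0:2] width=2 -> value=2 (bin 10); offset now 2 = byte 0 bit 2; 22 bits remain
Read 2: bits[2:12] width=10 -> value=739 (bin 1011100011); offset now 12 = byte 1 bit 4; 12 bits remain
Read 3: bits[12:21] width=9 -> value=217 (bin 011011001); offset now 21 = byte 2 bit 5; 3 bits remain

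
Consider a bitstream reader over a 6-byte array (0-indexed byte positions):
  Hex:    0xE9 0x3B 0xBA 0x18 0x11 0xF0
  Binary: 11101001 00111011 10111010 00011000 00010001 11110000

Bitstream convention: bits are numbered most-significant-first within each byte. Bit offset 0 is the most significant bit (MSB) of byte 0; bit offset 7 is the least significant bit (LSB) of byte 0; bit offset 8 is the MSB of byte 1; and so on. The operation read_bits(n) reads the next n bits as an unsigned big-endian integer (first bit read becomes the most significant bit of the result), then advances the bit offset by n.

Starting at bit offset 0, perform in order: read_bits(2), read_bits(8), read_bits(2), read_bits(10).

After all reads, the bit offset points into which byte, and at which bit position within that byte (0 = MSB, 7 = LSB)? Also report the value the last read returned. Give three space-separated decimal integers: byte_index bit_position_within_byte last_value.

Read 1: bits[0:2] width=2 -> value=3 (bin 11); offset now 2 = byte 0 bit 2; 46 bits remain
Read 2: bits[2:10] width=8 -> value=164 (bin 10100100); offset now 10 = byte 1 bit 2; 38 bits remain
Read 3: bits[10:12] width=2 -> value=3 (bin 11); offset now 12 = byte 1 bit 4; 36 bits remain
Read 4: bits[12:22] width=10 -> value=750 (bin 1011101110); offset now 22 = byte 2 bit 6; 26 bits remain

Answer: 2 6 750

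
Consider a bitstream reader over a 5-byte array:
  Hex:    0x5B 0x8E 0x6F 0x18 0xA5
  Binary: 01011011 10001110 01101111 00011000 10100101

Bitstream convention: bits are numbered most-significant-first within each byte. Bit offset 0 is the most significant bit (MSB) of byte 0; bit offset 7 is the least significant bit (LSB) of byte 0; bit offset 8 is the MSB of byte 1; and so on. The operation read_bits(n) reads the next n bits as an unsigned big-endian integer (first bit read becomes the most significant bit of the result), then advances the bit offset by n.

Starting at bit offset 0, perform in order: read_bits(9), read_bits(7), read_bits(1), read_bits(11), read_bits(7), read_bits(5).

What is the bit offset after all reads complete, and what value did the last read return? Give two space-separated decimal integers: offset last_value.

Read 1: bits[0:9] width=9 -> value=183 (bin 010110111); offset now 9 = byte 1 bit 1; 31 bits remain
Read 2: bits[9:16] width=7 -> value=14 (bin 0001110); offset now 16 = byte 2 bit 0; 24 bits remain
Read 3: bits[16:17] width=1 -> value=0 (bin 0); offset now 17 = byte 2 bit 1; 23 bits remain
Read 4: bits[17:28] width=11 -> value=1777 (bin 11011110001); offset now 28 = byte 3 bit 4; 12 bits remain
Read 5: bits[28:35] width=7 -> value=69 (bin 1000101); offset now 35 = byte 4 bit 3; 5 bits remain
Read 6: bits[35:40] width=5 -> value=5 (bin 00101); offset now 40 = byte 5 bit 0; 0 bits remain

Answer: 40 5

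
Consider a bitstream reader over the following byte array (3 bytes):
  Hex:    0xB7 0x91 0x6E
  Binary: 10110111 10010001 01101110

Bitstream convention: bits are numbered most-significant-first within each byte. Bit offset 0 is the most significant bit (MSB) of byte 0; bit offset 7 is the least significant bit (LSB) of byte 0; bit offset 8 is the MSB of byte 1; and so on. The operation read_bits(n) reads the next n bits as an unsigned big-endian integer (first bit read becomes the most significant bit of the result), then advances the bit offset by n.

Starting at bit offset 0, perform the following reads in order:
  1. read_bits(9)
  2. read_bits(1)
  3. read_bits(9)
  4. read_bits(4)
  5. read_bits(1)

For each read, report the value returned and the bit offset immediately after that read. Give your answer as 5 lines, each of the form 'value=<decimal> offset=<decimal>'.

Read 1: bits[0:9] width=9 -> value=367 (bin 101101111); offset now 9 = byte 1 bit 1; 15 bits remain
Read 2: bits[9:10] width=1 -> value=0 (bin 0); offset now 10 = byte 1 bit 2; 14 bits remain
Read 3: bits[10:19] width=9 -> value=139 (bin 010001011); offset now 19 = byte 2 bit 3; 5 bits remain
Read 4: bits[19:23] width=4 -> value=7 (bin 0111); offset now 23 = byte 2 bit 7; 1 bits remain
Read 5: bits[23:24] width=1 -> value=0 (bin 0); offset now 24 = byte 3 bit 0; 0 bits remain

Answer: value=367 offset=9
value=0 offset=10
value=139 offset=19
value=7 offset=23
value=0 offset=24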